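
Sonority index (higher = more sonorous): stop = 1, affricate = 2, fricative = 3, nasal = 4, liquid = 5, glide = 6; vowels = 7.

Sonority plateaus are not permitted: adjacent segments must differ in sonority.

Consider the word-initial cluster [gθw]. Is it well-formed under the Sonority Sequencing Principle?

yes

/g/ — stop, sonority 1.
/θ/ — fricative, sonority 3.
/w/ — glide, sonority 6.
The profile 1-3-6 strictly rises, so the word-initial cluster satisfies the SSP.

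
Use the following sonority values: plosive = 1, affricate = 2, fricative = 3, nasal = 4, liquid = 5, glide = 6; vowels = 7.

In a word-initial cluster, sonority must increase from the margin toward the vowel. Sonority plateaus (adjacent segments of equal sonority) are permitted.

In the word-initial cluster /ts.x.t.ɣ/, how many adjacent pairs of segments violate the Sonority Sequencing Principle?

/ts/: affricate = 2.
/x/: fricative = 3.
/t/: plosive = 1.
/ɣ/: fricative = 3.
/ts/→/x/: 2→3 (rises) — ok.
/x/→/t/: 3→1 (does not rise) — violation.
/t/→/ɣ/: 1→3 (rises) — ok.

1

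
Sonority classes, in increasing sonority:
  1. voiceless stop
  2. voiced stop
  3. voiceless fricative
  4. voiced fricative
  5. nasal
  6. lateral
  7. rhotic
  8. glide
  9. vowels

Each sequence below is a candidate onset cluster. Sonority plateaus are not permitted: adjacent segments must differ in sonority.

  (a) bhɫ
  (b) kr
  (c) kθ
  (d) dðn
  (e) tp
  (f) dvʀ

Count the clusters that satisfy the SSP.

5

(a) 2-3-6 → obeys
(b) 1-7 → obeys
(c) 1-3 → obeys
(d) 2-4-5 → obeys
(e) 1-1 → violates
(f) 2-4-7 → obeys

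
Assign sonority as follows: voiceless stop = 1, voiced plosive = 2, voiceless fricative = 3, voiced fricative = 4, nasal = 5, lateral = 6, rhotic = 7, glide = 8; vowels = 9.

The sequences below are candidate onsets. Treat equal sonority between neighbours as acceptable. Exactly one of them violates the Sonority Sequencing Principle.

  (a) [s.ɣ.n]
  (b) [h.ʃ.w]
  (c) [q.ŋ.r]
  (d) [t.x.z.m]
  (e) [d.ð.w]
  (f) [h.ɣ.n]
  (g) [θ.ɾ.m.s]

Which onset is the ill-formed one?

(a) 3-4-5 → obeys
(b) 3-3-8 → obeys
(c) 1-5-7 → obeys
(d) 1-3-4-5 → obeys
(e) 2-4-8 → obeys
(f) 3-4-5 → obeys
(g) 3-7-5-3 → violates

g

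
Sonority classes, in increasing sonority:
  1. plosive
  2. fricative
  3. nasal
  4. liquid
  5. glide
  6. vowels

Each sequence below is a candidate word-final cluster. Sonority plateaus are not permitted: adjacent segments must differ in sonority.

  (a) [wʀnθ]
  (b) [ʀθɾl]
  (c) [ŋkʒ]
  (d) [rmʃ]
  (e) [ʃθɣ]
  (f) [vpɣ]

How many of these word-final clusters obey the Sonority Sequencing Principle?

2

(a) sonority 5-4-3-2: well-formed.
(b) sonority 4-2-4-4: ill-formed.
(c) sonority 3-1-2: ill-formed.
(d) sonority 4-3-2: well-formed.
(e) sonority 2-2-2: ill-formed.
(f) sonority 2-1-2: ill-formed.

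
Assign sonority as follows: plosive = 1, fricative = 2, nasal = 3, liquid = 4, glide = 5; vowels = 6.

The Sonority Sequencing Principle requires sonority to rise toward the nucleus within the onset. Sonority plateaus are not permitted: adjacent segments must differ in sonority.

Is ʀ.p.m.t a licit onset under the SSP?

no

/ʀ/ is a liquid (sonority 4).
/p/ is a plosive (sonority 1).
/m/ is a nasal (sonority 3).
/t/ is a plosive (sonority 1).
The profile is 4-1-3-1. Between /ʀ/ (4) and /p/ (1) sonority does not rise, so the cluster violates the SSP.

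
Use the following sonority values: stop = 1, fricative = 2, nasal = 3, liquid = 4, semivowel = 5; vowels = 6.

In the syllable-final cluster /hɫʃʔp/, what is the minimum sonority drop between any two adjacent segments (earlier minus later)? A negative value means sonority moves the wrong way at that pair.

/h/: fricative = 2.
/ɫ/: liquid = 4.
/ʃ/: fricative = 2.
/ʔ/: stop = 1.
/p/: stop = 1.
/h/→/ɫ/: change -2.
/ɫ/→/ʃ/: change +2.
/ʃ/→/ʔ/: change +1.
/ʔ/→/p/: change +0.
Minimum = -2.

-2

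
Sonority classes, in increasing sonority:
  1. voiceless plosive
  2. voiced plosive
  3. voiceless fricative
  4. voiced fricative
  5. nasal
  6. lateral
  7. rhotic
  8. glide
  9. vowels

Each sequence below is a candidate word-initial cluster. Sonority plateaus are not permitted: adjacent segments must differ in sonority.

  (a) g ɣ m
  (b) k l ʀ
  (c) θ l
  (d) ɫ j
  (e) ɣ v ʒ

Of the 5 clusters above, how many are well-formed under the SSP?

(a) sonority 2-4-5: well-formed.
(b) sonority 1-6-7: well-formed.
(c) sonority 3-6: well-formed.
(d) sonority 6-8: well-formed.
(e) sonority 4-4-4: ill-formed.

4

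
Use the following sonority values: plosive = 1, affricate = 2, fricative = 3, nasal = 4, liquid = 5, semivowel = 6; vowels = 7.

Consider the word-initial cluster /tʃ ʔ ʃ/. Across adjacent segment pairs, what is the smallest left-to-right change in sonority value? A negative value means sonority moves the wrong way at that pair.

/tʃ/: affricate = 2.
/ʔ/: plosive = 1.
/ʃ/: fricative = 3.
/tʃ/→/ʔ/: change -1.
/ʔ/→/ʃ/: change +2.
Minimum = -1.

-1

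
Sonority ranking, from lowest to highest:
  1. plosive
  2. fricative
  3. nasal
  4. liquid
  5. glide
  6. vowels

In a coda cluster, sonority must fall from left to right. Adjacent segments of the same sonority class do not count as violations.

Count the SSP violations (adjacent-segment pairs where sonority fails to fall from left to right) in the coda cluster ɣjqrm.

2

/ɣ/ — fricative, sonority 2.
/j/ — glide, sonority 5.
/q/ — plosive, sonority 1.
/r/ — liquid, sonority 4.
/m/ — nasal, sonority 3.
/ɣ/→/j/: 2→5 (does not fall) — violation.
/j/→/q/: 5→1 (falls) — ok.
/q/→/r/: 1→4 (does not fall) — violation.
/r/→/m/: 4→3 (falls) — ok.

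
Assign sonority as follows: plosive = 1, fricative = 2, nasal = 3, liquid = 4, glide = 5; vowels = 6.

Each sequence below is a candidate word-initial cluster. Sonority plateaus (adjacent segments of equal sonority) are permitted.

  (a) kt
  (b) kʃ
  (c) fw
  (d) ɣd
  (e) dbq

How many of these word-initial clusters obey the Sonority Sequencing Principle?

4

(a) sonority 1-1: well-formed.
(b) sonority 1-2: well-formed.
(c) sonority 2-5: well-formed.
(d) sonority 2-1: ill-formed.
(e) sonority 1-1-1: well-formed.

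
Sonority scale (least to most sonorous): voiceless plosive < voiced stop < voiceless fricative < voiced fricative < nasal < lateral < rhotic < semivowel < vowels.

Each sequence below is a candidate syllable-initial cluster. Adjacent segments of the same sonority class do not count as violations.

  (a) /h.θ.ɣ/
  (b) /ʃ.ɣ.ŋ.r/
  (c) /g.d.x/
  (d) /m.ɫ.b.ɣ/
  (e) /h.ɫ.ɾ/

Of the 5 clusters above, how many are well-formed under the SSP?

4

(a) /h.θ.ɣ/: profile 3-3-4 — obeys.
(b) /ʃ.ɣ.ŋ.r/: profile 3-4-5-7 — obeys.
(c) /g.d.x/: profile 2-2-3 — obeys.
(d) /m.ɫ.b.ɣ/: profile 5-6-2-4 — violates.
(e) /h.ɫ.ɾ/: profile 3-6-7 — obeys.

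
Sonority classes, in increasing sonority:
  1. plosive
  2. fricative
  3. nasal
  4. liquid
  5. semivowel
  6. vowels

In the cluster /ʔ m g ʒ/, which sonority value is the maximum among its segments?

3

/ʔ/ is a plosive (sonority 1).
/m/ is a nasal (sonority 3).
/g/ is a plosive (sonority 1).
/ʒ/ is a fricative (sonority 2).
The maximum is 3.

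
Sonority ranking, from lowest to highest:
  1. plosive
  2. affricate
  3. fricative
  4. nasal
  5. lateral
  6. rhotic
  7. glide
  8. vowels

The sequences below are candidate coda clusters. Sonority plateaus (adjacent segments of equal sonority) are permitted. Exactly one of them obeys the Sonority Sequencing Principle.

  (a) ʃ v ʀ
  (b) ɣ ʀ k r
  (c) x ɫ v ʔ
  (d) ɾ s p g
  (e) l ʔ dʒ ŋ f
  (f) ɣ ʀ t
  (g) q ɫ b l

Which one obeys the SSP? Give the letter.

(a) 3-3-6 → violates
(b) 3-6-1-6 → violates
(c) 3-5-3-1 → violates
(d) 6-3-1-1 → obeys
(e) 5-1-2-4-3 → violates
(f) 3-6-1 → violates
(g) 1-5-1-5 → violates

d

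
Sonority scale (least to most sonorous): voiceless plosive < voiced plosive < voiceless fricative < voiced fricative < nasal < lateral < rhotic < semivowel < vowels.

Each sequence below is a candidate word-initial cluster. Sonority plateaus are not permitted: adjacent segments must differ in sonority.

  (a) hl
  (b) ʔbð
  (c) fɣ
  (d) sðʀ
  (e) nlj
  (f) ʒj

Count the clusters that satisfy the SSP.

6

(a) hl: profile 3-6 — obeys.
(b) ʔbð: profile 1-2-4 — obeys.
(c) fɣ: profile 3-4 — obeys.
(d) sðʀ: profile 3-4-7 — obeys.
(e) nlj: profile 5-6-8 — obeys.
(f) ʒj: profile 4-8 — obeys.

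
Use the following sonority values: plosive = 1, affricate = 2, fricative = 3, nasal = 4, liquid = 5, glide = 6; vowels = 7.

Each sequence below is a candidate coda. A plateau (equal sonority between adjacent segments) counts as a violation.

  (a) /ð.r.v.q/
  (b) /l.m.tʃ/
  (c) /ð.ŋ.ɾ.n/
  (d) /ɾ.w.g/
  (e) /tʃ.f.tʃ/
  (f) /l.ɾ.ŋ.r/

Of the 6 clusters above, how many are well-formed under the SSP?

(a) /ð.r.v.q/: profile 3-5-3-1 — violates.
(b) /l.m.tʃ/: profile 5-4-2 — obeys.
(c) /ð.ŋ.ɾ.n/: profile 3-4-5-4 — violates.
(d) /ɾ.w.g/: profile 5-6-1 — violates.
(e) /tʃ.f.tʃ/: profile 2-3-2 — violates.
(f) /l.ɾ.ŋ.r/: profile 5-5-4-5 — violates.

1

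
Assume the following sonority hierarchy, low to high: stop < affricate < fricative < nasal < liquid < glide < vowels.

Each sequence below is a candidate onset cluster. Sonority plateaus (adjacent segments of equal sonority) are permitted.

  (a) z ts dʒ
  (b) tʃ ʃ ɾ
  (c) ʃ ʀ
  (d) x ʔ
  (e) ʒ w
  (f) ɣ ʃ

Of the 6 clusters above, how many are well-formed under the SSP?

4

(a) sonority 3-2-2: ill-formed.
(b) sonority 2-3-5: well-formed.
(c) sonority 3-5: well-formed.
(d) sonority 3-1: ill-formed.
(e) sonority 3-6: well-formed.
(f) sonority 3-3: well-formed.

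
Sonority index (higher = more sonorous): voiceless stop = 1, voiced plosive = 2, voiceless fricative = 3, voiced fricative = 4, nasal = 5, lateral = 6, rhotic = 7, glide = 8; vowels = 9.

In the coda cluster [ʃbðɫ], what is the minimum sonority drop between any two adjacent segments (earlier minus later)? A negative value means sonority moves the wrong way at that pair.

-2

/ʃ/: voiceless fricative = 3.
/b/: voiced plosive = 2.
/ð/: voiced fricative = 4.
/ɫ/: lateral = 6.
/ʃ/→/b/: change +1.
/b/→/ð/: change -2.
/ð/→/ɫ/: change -2.
Minimum = -2.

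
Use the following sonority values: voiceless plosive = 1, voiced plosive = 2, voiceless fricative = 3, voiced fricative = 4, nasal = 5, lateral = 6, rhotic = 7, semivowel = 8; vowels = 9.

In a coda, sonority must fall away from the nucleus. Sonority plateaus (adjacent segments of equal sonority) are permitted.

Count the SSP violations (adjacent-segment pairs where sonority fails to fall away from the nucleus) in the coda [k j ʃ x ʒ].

2

/k/ — voiceless plosive, sonority 1.
/j/ — semivowel, sonority 8.
/ʃ/ — voiceless fricative, sonority 3.
/x/ — voiceless fricative, sonority 3.
/ʒ/ — voiced fricative, sonority 4.
/k/→/j/: 1→8 (does not fall) — violation.
/j/→/ʃ/: 8→3 (falls) — ok.
/ʃ/→/x/: 3→3 (plateau, allowed) — ok.
/x/→/ʒ/: 3→4 (does not fall) — violation.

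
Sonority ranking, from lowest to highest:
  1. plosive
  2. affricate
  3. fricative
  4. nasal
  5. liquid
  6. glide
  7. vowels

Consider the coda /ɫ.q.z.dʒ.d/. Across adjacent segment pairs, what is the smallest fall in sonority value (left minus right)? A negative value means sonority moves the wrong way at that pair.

/ɫ/ is a liquid (sonority 5).
/q/ is a plosive (sonority 1).
/z/ is a fricative (sonority 3).
/dʒ/ is an affricate (sonority 2).
/d/ is a plosive (sonority 1).
/ɫ/→/q/: change +4.
/q/→/z/: change -2.
/z/→/dʒ/: change +1.
/dʒ/→/d/: change +1.
Minimum = -2.

-2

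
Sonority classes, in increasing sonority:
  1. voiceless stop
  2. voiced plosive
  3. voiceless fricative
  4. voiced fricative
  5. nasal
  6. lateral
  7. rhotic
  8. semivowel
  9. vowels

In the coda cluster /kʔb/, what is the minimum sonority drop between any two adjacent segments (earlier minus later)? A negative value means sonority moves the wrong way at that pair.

-1

/k/ — voiceless stop, sonority 1.
/ʔ/ — voiceless stop, sonority 1.
/b/ — voiced plosive, sonority 2.
/k/→/ʔ/: change +0.
/ʔ/→/b/: change -1.
Minimum = -1.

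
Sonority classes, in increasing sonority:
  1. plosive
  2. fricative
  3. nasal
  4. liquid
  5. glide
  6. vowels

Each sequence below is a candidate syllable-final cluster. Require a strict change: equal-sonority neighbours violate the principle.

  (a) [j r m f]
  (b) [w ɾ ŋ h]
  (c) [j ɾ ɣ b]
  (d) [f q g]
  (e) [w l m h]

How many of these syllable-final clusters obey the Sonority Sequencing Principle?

(a) sonority 5-4-3-2: well-formed.
(b) sonority 5-4-3-2: well-formed.
(c) sonority 5-4-2-1: well-formed.
(d) sonority 2-1-1: ill-formed.
(e) sonority 5-4-3-2: well-formed.

4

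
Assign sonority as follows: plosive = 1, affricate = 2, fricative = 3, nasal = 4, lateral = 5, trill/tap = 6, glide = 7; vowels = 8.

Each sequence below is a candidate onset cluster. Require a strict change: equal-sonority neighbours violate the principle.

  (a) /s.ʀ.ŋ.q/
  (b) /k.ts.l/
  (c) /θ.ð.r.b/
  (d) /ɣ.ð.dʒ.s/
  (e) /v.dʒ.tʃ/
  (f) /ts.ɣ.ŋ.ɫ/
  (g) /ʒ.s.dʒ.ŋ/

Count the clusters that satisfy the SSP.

(a) /s.ʀ.ŋ.q/: profile 3-6-4-1 — violates.
(b) /k.ts.l/: profile 1-2-5 — obeys.
(c) /θ.ð.r.b/: profile 3-3-6-1 — violates.
(d) /ɣ.ð.dʒ.s/: profile 3-3-2-3 — violates.
(e) /v.dʒ.tʃ/: profile 3-2-2 — violates.
(f) /ts.ɣ.ŋ.ɫ/: profile 2-3-4-5 — obeys.
(g) /ʒ.s.dʒ.ŋ/: profile 3-3-2-4 — violates.

2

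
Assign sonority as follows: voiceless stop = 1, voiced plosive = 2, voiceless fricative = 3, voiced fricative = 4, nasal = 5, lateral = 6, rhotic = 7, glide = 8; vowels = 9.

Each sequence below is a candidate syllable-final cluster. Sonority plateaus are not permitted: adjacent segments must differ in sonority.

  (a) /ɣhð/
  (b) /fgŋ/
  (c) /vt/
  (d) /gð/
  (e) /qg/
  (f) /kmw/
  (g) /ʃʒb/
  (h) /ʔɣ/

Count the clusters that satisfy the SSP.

(a) sonority 4-3-4: ill-formed.
(b) sonority 3-2-5: ill-formed.
(c) sonority 4-1: well-formed.
(d) sonority 2-4: ill-formed.
(e) sonority 1-2: ill-formed.
(f) sonority 1-5-8: ill-formed.
(g) sonority 3-4-2: ill-formed.
(h) sonority 1-4: ill-formed.

1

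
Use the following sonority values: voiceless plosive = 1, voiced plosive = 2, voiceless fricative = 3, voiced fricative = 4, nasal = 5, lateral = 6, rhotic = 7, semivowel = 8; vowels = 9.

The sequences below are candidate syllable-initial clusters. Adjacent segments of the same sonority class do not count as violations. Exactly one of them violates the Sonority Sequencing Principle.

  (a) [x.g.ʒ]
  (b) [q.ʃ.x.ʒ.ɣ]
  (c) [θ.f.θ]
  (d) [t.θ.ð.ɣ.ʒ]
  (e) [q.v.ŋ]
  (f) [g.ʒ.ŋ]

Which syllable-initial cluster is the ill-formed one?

(a) sonority 3-2-4: ill-formed.
(b) sonority 1-3-3-4-4: well-formed.
(c) sonority 3-3-3: well-formed.
(d) sonority 1-3-4-4-4: well-formed.
(e) sonority 1-4-5: well-formed.
(f) sonority 2-4-5: well-formed.

a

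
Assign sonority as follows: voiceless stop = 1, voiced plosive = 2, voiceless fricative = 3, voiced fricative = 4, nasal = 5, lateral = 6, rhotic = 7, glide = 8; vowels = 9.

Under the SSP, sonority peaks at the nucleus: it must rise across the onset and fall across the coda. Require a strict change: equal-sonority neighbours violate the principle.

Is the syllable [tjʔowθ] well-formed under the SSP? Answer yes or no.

Onset: /t/ is a voiceless stop (sonority 1), /j/ is a glide (sonority 8), /ʔ/ is a voiceless stop (sonority 1); then the nucleus /o/ (sonority 9).
Onset profile 1-8-1-9 — does not strictly rise throughout.
Coda: /w/ is a glide (sonority 8), /θ/ is a voiceless fricative (sonority 3).
Coda profile 9-8-3 — falls from the nucleus.

no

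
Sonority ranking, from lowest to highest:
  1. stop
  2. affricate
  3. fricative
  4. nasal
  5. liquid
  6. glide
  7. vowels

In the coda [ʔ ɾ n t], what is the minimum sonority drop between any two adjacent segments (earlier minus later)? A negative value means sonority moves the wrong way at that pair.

/ʔ/ — stop, sonority 1.
/ɾ/ — liquid, sonority 5.
/n/ — nasal, sonority 4.
/t/ — stop, sonority 1.
/ʔ/→/ɾ/: change -4.
/ɾ/→/n/: change +1.
/n/→/t/: change +3.
Minimum = -4.

-4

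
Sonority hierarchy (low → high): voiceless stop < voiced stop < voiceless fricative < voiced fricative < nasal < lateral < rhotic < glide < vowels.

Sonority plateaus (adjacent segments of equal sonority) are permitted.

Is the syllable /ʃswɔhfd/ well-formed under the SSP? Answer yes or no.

Onset: /ʃ/ is a voiceless fricative (sonority 3), /s/ is a voiceless fricative (sonority 3), /w/ is a glide (sonority 8); then the nucleus /ɔ/ (sonority 9).
Onset profile 3-3-8-9 — rises to the nucleus.
Coda: /h/ is a voiceless fricative (sonority 3), /f/ is a voiceless fricative (sonority 3), /d/ is a voiced stop (sonority 2).
Coda profile 9-3-3-2 — falls from the nucleus.

yes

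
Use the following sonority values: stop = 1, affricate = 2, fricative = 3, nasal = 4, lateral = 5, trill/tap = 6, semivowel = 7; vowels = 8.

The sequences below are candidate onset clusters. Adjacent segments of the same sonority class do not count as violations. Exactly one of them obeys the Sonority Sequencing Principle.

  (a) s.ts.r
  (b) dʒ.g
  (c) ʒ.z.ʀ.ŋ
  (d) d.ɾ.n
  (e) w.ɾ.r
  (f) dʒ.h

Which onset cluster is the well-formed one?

f

(a) s.ts.r: profile 3-2-6 — violates.
(b) dʒ.g: profile 2-1 — violates.
(c) ʒ.z.ʀ.ŋ: profile 3-3-6-4 — violates.
(d) d.ɾ.n: profile 1-6-4 — violates.
(e) w.ɾ.r: profile 7-6-6 — violates.
(f) dʒ.h: profile 2-3 — obeys.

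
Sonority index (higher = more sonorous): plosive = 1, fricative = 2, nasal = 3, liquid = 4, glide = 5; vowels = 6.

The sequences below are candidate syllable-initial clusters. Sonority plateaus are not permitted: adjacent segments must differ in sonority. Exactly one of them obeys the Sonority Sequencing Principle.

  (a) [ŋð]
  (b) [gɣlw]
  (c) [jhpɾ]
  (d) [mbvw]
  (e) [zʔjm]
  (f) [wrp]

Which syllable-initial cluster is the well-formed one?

b

(a) 3-2 → violates
(b) 1-2-4-5 → obeys
(c) 5-2-1-4 → violates
(d) 3-1-2-5 → violates
(e) 2-1-5-3 → violates
(f) 5-4-1 → violates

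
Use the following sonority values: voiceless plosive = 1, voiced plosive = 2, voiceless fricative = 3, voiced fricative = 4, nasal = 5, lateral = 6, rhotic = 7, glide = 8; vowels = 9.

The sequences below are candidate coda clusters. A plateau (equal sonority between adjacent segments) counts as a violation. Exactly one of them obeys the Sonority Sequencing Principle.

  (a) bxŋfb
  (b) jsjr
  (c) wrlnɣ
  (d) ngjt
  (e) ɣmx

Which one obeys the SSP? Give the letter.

(a) bxŋfb: profile 2-3-5-3-2 — violates.
(b) jsjr: profile 8-3-8-7 — violates.
(c) wrlnɣ: profile 8-7-6-5-4 — obeys.
(d) ngjt: profile 5-2-8-1 — violates.
(e) ɣmx: profile 4-5-3 — violates.

c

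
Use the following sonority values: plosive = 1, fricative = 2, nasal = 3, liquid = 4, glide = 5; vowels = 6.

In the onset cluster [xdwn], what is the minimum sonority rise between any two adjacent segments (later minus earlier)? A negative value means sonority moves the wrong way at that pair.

/x/ is a fricative (sonority 2).
/d/ is a plosive (sonority 1).
/w/ is a glide (sonority 5).
/n/ is a nasal (sonority 3).
/x/→/d/: change -1.
/d/→/w/: change +4.
/w/→/n/: change -2.
Minimum = -2.

-2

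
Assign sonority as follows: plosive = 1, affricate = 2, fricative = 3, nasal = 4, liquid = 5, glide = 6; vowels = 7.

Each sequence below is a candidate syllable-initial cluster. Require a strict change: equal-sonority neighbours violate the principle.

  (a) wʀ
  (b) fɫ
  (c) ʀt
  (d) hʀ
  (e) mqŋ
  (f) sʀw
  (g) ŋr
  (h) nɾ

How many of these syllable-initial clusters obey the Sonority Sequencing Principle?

5

(a) 6-5 → violates
(b) 3-5 → obeys
(c) 5-1 → violates
(d) 3-5 → obeys
(e) 4-1-4 → violates
(f) 3-5-6 → obeys
(g) 4-5 → obeys
(h) 4-5 → obeys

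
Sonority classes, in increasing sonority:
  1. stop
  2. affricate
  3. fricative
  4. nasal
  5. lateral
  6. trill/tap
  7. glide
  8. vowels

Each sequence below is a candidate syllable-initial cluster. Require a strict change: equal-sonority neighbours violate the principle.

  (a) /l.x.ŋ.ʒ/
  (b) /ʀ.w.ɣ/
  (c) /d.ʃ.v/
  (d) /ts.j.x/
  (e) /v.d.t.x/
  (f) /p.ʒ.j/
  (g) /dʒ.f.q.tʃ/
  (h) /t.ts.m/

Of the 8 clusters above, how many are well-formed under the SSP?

(a) 5-3-4-3 → violates
(b) 6-7-3 → violates
(c) 1-3-3 → violates
(d) 2-7-3 → violates
(e) 3-1-1-3 → violates
(f) 1-3-7 → obeys
(g) 2-3-1-2 → violates
(h) 1-2-4 → obeys

2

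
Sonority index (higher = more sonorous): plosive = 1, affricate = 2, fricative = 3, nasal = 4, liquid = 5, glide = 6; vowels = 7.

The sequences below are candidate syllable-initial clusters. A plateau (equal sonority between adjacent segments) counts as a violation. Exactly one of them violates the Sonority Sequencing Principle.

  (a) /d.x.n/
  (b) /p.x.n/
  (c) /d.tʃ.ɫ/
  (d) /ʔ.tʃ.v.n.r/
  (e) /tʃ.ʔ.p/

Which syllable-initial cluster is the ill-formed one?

e

(a) 1-3-4 → obeys
(b) 1-3-4 → obeys
(c) 1-2-5 → obeys
(d) 1-2-3-4-5 → obeys
(e) 2-1-1 → violates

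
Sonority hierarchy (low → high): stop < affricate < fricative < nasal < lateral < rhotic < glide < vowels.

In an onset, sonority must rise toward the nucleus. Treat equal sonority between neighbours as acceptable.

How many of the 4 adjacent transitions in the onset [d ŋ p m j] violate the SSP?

/d/ — stop, sonority 1.
/ŋ/ — nasal, sonority 4.
/p/ — stop, sonority 1.
/m/ — nasal, sonority 4.
/j/ — glide, sonority 7.
/d/→/ŋ/: 1→4 (rises) — ok.
/ŋ/→/p/: 4→1 (does not rise) — violation.
/p/→/m/: 1→4 (rises) — ok.
/m/→/j/: 4→7 (rises) — ok.

1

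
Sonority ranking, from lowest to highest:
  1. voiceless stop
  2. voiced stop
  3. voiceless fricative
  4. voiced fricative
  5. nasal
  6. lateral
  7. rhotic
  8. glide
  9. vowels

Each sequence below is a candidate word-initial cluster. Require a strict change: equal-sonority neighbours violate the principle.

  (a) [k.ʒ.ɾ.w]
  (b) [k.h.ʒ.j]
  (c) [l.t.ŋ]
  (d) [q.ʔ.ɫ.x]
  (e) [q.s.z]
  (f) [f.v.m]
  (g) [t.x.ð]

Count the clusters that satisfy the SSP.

5

(a) 1-4-7-8 → obeys
(b) 1-3-4-8 → obeys
(c) 6-1-5 → violates
(d) 1-1-6-3 → violates
(e) 1-3-4 → obeys
(f) 3-4-5 → obeys
(g) 1-3-4 → obeys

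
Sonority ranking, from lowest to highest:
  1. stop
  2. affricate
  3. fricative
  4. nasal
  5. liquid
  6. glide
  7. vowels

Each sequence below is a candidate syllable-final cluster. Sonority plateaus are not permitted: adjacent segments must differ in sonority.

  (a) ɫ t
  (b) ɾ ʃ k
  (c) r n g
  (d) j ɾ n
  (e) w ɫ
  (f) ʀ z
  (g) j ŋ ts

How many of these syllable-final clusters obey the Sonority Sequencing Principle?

(a) ɫ t: profile 5-1 — obeys.
(b) ɾ ʃ k: profile 5-3-1 — obeys.
(c) r n g: profile 5-4-1 — obeys.
(d) j ɾ n: profile 6-5-4 — obeys.
(e) w ɫ: profile 6-5 — obeys.
(f) ʀ z: profile 5-3 — obeys.
(g) j ŋ ts: profile 6-4-2 — obeys.

7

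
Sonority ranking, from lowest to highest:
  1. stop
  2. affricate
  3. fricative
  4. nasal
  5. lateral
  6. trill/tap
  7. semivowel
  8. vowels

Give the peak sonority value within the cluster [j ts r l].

7

/j/ is a semivowel (sonority 7).
/ts/ is an affricate (sonority 2).
/r/ is a trill/tap (sonority 6).
/l/ is a lateral (sonority 5).
The maximum is 7.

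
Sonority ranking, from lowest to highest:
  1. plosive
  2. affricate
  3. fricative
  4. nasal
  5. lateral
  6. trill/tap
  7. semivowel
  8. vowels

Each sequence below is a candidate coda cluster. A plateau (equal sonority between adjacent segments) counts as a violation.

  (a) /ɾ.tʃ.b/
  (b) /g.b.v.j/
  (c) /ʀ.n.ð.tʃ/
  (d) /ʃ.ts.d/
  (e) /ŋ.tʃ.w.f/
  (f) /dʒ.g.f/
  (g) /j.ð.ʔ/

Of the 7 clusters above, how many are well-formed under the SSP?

(a) /ɾ.tʃ.b/: profile 6-2-1 — obeys.
(b) /g.b.v.j/: profile 1-1-3-7 — violates.
(c) /ʀ.n.ð.tʃ/: profile 6-4-3-2 — obeys.
(d) /ʃ.ts.d/: profile 3-2-1 — obeys.
(e) /ŋ.tʃ.w.f/: profile 4-2-7-3 — violates.
(f) /dʒ.g.f/: profile 2-1-3 — violates.
(g) /j.ð.ʔ/: profile 7-3-1 — obeys.

4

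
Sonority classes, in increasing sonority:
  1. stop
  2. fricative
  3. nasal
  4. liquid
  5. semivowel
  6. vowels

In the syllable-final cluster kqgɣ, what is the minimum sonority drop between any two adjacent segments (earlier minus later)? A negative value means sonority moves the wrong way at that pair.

-1

/k/ — stop, sonority 1.
/q/ — stop, sonority 1.
/g/ — stop, sonority 1.
/ɣ/ — fricative, sonority 2.
/k/→/q/: change +0.
/q/→/g/: change +0.
/g/→/ɣ/: change -1.
Minimum = -1.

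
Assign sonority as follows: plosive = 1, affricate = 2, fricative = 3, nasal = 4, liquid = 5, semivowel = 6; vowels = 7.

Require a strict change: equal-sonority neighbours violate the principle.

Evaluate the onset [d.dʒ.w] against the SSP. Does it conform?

/d/: plosive = 1.
/dʒ/: affricate = 2.
/w/: semivowel = 6.
The profile 1-2-6 strictly rises, so the onset satisfies the SSP.

yes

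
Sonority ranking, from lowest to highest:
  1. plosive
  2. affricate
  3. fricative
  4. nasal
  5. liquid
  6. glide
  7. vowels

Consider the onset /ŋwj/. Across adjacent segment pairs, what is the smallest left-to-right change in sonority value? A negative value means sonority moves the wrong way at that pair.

0

/ŋ/: nasal = 4.
/w/: glide = 6.
/j/: glide = 6.
/ŋ/→/w/: change +2.
/w/→/j/: change +0.
Minimum = 0.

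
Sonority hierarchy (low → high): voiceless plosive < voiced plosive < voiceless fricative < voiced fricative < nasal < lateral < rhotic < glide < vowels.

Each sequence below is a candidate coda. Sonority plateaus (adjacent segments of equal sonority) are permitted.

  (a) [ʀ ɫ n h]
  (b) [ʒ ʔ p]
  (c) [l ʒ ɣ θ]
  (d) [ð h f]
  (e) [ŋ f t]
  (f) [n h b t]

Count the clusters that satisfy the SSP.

6

(a) sonority 7-6-5-3: well-formed.
(b) sonority 4-1-1: well-formed.
(c) sonority 6-4-4-3: well-formed.
(d) sonority 4-3-3: well-formed.
(e) sonority 5-3-1: well-formed.
(f) sonority 5-3-2-1: well-formed.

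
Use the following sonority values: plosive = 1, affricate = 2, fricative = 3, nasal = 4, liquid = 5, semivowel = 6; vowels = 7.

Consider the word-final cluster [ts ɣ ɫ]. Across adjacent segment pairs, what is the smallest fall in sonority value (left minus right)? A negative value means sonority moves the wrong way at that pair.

/ts/: affricate = 2.
/ɣ/: fricative = 3.
/ɫ/: liquid = 5.
/ts/→/ɣ/: change -1.
/ɣ/→/ɫ/: change -2.
Minimum = -2.

-2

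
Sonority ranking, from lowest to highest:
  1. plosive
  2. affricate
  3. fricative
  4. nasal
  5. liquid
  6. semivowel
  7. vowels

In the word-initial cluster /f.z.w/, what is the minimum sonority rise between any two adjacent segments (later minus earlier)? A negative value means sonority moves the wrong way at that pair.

/f/ is a fricative (sonority 3).
/z/ is a fricative (sonority 3).
/w/ is a semivowel (sonority 6).
/f/→/z/: change +0.
/z/→/w/: change +3.
Minimum = 0.

0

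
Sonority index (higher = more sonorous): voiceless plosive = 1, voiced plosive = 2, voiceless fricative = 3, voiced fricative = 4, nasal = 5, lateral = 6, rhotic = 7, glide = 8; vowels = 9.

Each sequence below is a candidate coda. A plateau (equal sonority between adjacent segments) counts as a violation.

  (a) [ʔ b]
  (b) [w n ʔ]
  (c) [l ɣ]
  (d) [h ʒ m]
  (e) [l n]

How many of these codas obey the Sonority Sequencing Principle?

3

(a) [ʔ b]: profile 1-2 — violates.
(b) [w n ʔ]: profile 8-5-1 — obeys.
(c) [l ɣ]: profile 6-4 — obeys.
(d) [h ʒ m]: profile 3-4-5 — violates.
(e) [l n]: profile 6-5 — obeys.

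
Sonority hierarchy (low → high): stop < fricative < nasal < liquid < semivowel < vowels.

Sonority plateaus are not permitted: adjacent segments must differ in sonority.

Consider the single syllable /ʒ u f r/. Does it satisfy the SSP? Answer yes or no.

Onset: /ʒ/ is a fricative (sonority 2); then the nucleus /u/ (sonority 6).
Onset profile 2-6 — rises to the nucleus.
Coda: /f/ is a fricative (sonority 2), /r/ is a liquid (sonority 4).
Coda profile 6-2-4 — does not strictly fall throughout.

no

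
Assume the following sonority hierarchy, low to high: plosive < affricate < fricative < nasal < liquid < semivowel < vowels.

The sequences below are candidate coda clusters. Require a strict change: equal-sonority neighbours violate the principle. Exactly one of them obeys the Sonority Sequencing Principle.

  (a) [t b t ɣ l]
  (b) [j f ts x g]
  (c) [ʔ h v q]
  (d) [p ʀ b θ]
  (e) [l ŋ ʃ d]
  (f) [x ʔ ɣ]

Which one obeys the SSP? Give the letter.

(a) [t b t ɣ l]: profile 1-1-1-3-5 — violates.
(b) [j f ts x g]: profile 6-3-2-3-1 — violates.
(c) [ʔ h v q]: profile 1-3-3-1 — violates.
(d) [p ʀ b θ]: profile 1-5-1-3 — violates.
(e) [l ŋ ʃ d]: profile 5-4-3-1 — obeys.
(f) [x ʔ ɣ]: profile 3-1-3 — violates.

e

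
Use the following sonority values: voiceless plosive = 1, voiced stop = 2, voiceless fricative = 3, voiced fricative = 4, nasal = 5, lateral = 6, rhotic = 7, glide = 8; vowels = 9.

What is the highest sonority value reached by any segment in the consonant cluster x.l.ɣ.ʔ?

/x/: voiceless fricative = 3.
/l/: lateral = 6.
/ɣ/: voiced fricative = 4.
/ʔ/: voiceless plosive = 1.
The maximum is 6.

6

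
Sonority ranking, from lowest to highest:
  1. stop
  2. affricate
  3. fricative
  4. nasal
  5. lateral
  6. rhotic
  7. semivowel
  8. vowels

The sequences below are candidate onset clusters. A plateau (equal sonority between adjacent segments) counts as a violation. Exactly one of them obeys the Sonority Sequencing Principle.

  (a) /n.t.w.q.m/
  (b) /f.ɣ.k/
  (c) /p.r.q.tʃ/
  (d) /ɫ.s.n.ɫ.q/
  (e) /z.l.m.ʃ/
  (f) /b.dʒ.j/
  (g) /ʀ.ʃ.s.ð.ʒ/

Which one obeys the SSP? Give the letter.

(a) sonority 4-1-7-1-4: ill-formed.
(b) sonority 3-3-1: ill-formed.
(c) sonority 1-6-1-2: ill-formed.
(d) sonority 5-3-4-5-1: ill-formed.
(e) sonority 3-5-4-3: ill-formed.
(f) sonority 1-2-7: well-formed.
(g) sonority 6-3-3-3-3: ill-formed.

f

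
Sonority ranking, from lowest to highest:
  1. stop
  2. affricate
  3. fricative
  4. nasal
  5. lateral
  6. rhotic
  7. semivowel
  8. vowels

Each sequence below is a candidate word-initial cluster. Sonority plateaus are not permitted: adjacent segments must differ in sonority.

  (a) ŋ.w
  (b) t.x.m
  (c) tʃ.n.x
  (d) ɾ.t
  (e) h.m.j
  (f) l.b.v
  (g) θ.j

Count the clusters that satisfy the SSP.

(a) 4-7 → obeys
(b) 1-3-4 → obeys
(c) 2-4-3 → violates
(d) 6-1 → violates
(e) 3-4-7 → obeys
(f) 5-1-3 → violates
(g) 3-7 → obeys

4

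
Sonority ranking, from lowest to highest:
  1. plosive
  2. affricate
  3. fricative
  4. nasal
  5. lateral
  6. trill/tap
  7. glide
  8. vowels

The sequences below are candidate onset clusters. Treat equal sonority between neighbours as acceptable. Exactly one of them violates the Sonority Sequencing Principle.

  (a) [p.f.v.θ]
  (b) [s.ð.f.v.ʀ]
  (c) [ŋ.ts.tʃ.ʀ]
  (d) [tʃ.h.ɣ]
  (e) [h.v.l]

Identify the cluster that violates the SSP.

(a) [p.f.v.θ]: profile 1-3-3-3 — obeys.
(b) [s.ð.f.v.ʀ]: profile 3-3-3-3-6 — obeys.
(c) [ŋ.ts.tʃ.ʀ]: profile 4-2-2-6 — violates.
(d) [tʃ.h.ɣ]: profile 2-3-3 — obeys.
(e) [h.v.l]: profile 3-3-5 — obeys.

c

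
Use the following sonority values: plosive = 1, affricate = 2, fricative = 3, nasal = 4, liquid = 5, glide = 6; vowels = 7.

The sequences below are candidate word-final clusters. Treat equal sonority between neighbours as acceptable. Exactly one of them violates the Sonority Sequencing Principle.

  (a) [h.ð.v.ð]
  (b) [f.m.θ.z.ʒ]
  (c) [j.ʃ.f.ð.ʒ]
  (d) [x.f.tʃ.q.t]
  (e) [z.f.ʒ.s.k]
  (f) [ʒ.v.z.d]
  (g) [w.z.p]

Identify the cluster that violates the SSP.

(a) [h.ð.v.ð]: profile 3-3-3-3 — obeys.
(b) [f.m.θ.z.ʒ]: profile 3-4-3-3-3 — violates.
(c) [j.ʃ.f.ð.ʒ]: profile 6-3-3-3-3 — obeys.
(d) [x.f.tʃ.q.t]: profile 3-3-2-1-1 — obeys.
(e) [z.f.ʒ.s.k]: profile 3-3-3-3-1 — obeys.
(f) [ʒ.v.z.d]: profile 3-3-3-1 — obeys.
(g) [w.z.p]: profile 6-3-1 — obeys.

b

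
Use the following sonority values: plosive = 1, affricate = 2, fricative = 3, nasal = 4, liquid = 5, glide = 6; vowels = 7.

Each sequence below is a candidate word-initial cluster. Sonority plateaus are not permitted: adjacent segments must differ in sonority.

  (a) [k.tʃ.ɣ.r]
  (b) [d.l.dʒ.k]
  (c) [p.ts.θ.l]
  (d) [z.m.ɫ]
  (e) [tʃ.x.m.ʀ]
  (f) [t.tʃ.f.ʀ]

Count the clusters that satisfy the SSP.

(a) [k.tʃ.ɣ.r]: profile 1-2-3-5 — obeys.
(b) [d.l.dʒ.k]: profile 1-5-2-1 — violates.
(c) [p.ts.θ.l]: profile 1-2-3-5 — obeys.
(d) [z.m.ɫ]: profile 3-4-5 — obeys.
(e) [tʃ.x.m.ʀ]: profile 2-3-4-5 — obeys.
(f) [t.tʃ.f.ʀ]: profile 1-2-3-5 — obeys.

5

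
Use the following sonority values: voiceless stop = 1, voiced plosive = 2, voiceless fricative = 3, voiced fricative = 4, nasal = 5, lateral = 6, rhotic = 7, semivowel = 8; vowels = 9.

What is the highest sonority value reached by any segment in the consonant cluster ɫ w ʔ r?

/ɫ/: lateral = 6.
/w/: semivowel = 8.
/ʔ/: voiceless stop = 1.
/r/: rhotic = 7.
The maximum is 8.

8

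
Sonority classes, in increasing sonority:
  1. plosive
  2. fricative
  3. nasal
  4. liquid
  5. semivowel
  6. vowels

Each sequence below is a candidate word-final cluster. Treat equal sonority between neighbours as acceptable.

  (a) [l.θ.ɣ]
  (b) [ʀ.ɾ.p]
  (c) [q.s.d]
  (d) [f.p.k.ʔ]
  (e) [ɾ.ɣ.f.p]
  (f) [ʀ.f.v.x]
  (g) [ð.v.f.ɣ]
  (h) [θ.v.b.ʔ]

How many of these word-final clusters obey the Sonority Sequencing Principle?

(a) [l.θ.ɣ]: profile 4-2-2 — obeys.
(b) [ʀ.ɾ.p]: profile 4-4-1 — obeys.
(c) [q.s.d]: profile 1-2-1 — violates.
(d) [f.p.k.ʔ]: profile 2-1-1-1 — obeys.
(e) [ɾ.ɣ.f.p]: profile 4-2-2-1 — obeys.
(f) [ʀ.f.v.x]: profile 4-2-2-2 — obeys.
(g) [ð.v.f.ɣ]: profile 2-2-2-2 — obeys.
(h) [θ.v.b.ʔ]: profile 2-2-1-1 — obeys.

7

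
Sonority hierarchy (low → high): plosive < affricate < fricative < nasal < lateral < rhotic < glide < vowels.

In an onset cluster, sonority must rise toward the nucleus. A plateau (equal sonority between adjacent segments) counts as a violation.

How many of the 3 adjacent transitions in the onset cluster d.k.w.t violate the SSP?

/d/ — plosive, sonority 1.
/k/ — plosive, sonority 1.
/w/ — glide, sonority 7.
/t/ — plosive, sonority 1.
/d/→/k/: 1→1 (plateau) — violation.
/k/→/w/: 1→7 (rises) — ok.
/w/→/t/: 7→1 (does not rise) — violation.

2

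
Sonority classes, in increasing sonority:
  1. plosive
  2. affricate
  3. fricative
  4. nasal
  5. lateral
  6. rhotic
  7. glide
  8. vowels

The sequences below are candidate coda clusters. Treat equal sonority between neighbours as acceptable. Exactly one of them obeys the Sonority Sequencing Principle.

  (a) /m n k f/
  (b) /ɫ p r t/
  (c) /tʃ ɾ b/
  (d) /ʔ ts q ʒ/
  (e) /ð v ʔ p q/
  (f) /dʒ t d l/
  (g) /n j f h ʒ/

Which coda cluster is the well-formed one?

(a) /m n k f/: profile 4-4-1-3 — violates.
(b) /ɫ p r t/: profile 5-1-6-1 — violates.
(c) /tʃ ɾ b/: profile 2-6-1 — violates.
(d) /ʔ ts q ʒ/: profile 1-2-1-3 — violates.
(e) /ð v ʔ p q/: profile 3-3-1-1-1 — obeys.
(f) /dʒ t d l/: profile 2-1-1-5 — violates.
(g) /n j f h ʒ/: profile 4-7-3-3-3 — violates.

e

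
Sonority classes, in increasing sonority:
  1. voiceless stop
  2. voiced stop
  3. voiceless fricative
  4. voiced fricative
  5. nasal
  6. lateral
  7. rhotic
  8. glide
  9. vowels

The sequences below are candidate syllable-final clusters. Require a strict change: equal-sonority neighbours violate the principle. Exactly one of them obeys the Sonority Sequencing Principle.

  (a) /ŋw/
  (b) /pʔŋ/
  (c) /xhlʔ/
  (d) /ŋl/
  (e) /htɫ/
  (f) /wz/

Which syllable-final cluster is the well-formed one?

(a) sonority 5-8: ill-formed.
(b) sonority 1-1-5: ill-formed.
(c) sonority 3-3-6-1: ill-formed.
(d) sonority 5-6: ill-formed.
(e) sonority 3-1-6: ill-formed.
(f) sonority 8-4: well-formed.

f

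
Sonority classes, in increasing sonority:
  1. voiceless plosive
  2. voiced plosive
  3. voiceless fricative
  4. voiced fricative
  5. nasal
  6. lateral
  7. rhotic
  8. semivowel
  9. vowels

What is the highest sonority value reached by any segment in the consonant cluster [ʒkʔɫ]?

6

/ʒ/ — voiced fricative, sonority 4.
/k/ — voiceless plosive, sonority 1.
/ʔ/ — voiceless plosive, sonority 1.
/ɫ/ — lateral, sonority 6.
The maximum is 6.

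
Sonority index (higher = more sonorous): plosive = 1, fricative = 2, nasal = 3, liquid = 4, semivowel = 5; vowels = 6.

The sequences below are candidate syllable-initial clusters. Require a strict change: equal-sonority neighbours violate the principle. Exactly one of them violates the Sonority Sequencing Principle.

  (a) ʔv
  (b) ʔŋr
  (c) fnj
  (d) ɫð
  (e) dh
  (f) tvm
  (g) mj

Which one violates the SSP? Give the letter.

(a) 1-2 → obeys
(b) 1-3-4 → obeys
(c) 2-3-5 → obeys
(d) 4-2 → violates
(e) 1-2 → obeys
(f) 1-2-3 → obeys
(g) 3-5 → obeys

d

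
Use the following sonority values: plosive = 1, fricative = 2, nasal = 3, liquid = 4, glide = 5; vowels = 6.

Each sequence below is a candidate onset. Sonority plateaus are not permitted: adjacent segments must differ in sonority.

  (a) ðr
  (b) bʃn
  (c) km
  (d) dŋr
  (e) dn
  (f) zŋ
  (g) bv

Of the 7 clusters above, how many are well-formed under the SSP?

(a) ðr: profile 2-4 — obeys.
(b) bʃn: profile 1-2-3 — obeys.
(c) km: profile 1-3 — obeys.
(d) dŋr: profile 1-3-4 — obeys.
(e) dn: profile 1-3 — obeys.
(f) zŋ: profile 2-3 — obeys.
(g) bv: profile 1-2 — obeys.

7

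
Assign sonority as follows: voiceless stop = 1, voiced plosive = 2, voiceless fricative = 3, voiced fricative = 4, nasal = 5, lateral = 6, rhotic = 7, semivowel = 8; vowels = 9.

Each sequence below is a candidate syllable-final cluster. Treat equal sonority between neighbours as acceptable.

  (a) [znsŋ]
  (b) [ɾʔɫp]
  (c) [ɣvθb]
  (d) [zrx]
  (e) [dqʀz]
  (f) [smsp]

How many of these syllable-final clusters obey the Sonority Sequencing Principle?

1

(a) 4-5-3-5 → violates
(b) 7-1-6-1 → violates
(c) 4-4-3-2 → obeys
(d) 4-7-3 → violates
(e) 2-1-7-4 → violates
(f) 3-5-3-1 → violates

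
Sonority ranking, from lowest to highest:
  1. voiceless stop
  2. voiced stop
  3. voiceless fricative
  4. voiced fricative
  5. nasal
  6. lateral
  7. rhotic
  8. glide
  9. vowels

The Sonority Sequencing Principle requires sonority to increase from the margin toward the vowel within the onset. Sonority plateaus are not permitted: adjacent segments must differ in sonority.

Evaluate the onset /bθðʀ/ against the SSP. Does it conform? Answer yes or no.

/b/: voiced stop = 2.
/θ/: voiceless fricative = 3.
/ð/: voiced fricative = 4.
/ʀ/: rhotic = 7.
The profile 2-3-4-7 strictly rises, so the onset satisfies the SSP.

yes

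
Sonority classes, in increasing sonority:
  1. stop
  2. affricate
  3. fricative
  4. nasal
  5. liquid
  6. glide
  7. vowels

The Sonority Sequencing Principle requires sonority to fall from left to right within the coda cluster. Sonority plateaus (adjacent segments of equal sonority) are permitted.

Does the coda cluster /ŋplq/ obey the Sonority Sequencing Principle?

/ŋ/ is a nasal (sonority 4).
/p/ is a stop (sonority 1).
/l/ is a liquid (sonority 5).
/q/ is a stop (sonority 1).
The profile is 4-1-5-1. Between /p/ (1) and /l/ (5) sonority does not fall, so the cluster violates the SSP.

no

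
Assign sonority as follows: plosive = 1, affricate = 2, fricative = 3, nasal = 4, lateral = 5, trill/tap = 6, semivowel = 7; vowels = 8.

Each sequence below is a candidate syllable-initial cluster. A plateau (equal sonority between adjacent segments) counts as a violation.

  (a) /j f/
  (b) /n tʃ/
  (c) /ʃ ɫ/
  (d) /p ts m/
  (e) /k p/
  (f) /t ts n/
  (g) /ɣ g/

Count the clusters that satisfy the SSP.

3

(a) sonority 7-3: ill-formed.
(b) sonority 4-2: ill-formed.
(c) sonority 3-5: well-formed.
(d) sonority 1-2-4: well-formed.
(e) sonority 1-1: ill-formed.
(f) sonority 1-2-4: well-formed.
(g) sonority 3-1: ill-formed.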